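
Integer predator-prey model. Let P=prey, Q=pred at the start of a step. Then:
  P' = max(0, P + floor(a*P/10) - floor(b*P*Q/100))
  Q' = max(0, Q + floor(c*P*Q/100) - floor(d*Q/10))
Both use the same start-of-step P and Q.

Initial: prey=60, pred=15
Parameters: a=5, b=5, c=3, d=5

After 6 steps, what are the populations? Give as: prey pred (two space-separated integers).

Answer: 0 5

Derivation:
Step 1: prey: 60+30-45=45; pred: 15+27-7=35
Step 2: prey: 45+22-78=0; pred: 35+47-17=65
Step 3: prey: 0+0-0=0; pred: 65+0-32=33
Step 4: prey: 0+0-0=0; pred: 33+0-16=17
Step 5: prey: 0+0-0=0; pred: 17+0-8=9
Step 6: prey: 0+0-0=0; pred: 9+0-4=5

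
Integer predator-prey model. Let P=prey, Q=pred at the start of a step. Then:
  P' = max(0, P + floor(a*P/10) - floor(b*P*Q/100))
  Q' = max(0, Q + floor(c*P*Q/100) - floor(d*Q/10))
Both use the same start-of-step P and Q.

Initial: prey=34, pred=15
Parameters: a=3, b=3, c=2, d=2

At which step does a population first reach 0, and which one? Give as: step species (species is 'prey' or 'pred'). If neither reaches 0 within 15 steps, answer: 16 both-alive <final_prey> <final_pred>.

Answer: 16 both-alive 1 4

Derivation:
Step 1: prey: 34+10-15=29; pred: 15+10-3=22
Step 2: prey: 29+8-19=18; pred: 22+12-4=30
Step 3: prey: 18+5-16=7; pred: 30+10-6=34
Step 4: prey: 7+2-7=2; pred: 34+4-6=32
Step 5: prey: 2+0-1=1; pred: 32+1-6=27
Step 6: prey: 1+0-0=1; pred: 27+0-5=22
Step 7: prey: 1+0-0=1; pred: 22+0-4=18
Step 8: prey: 1+0-0=1; pred: 18+0-3=15
Step 9: prey: 1+0-0=1; pred: 15+0-3=12
Step 10: prey: 1+0-0=1; pred: 12+0-2=10
Step 11: prey: 1+0-0=1; pred: 10+0-2=8
Step 12: prey: 1+0-0=1; pred: 8+0-1=7
Step 13: prey: 1+0-0=1; pred: 7+0-1=6
Step 14: prey: 1+0-0=1; pred: 6+0-1=5
Step 15: prey: 1+0-0=1; pred: 5+0-1=4
No extinction within 15 steps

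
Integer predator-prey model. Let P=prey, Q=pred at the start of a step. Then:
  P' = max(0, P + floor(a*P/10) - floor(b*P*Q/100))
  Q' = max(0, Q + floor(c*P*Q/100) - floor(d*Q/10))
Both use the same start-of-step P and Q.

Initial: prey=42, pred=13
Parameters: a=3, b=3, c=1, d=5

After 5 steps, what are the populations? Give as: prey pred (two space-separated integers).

Step 1: prey: 42+12-16=38; pred: 13+5-6=12
Step 2: prey: 38+11-13=36; pred: 12+4-6=10
Step 3: prey: 36+10-10=36; pred: 10+3-5=8
Step 4: prey: 36+10-8=38; pred: 8+2-4=6
Step 5: prey: 38+11-6=43; pred: 6+2-3=5

Answer: 43 5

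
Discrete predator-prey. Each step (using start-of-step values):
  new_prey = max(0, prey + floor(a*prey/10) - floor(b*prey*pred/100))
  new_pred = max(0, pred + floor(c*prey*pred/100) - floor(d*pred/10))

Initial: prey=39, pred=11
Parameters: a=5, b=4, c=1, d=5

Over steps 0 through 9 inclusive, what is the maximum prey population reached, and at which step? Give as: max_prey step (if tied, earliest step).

Answer: 79 7

Derivation:
Step 1: prey: 39+19-17=41; pred: 11+4-5=10
Step 2: prey: 41+20-16=45; pred: 10+4-5=9
Step 3: prey: 45+22-16=51; pred: 9+4-4=9
Step 4: prey: 51+25-18=58; pred: 9+4-4=9
Step 5: prey: 58+29-20=67; pred: 9+5-4=10
Step 6: prey: 67+33-26=74; pred: 10+6-5=11
Step 7: prey: 74+37-32=79; pred: 11+8-5=14
Step 8: prey: 79+39-44=74; pred: 14+11-7=18
Step 9: prey: 74+37-53=58; pred: 18+13-9=22
Max prey = 79 at step 7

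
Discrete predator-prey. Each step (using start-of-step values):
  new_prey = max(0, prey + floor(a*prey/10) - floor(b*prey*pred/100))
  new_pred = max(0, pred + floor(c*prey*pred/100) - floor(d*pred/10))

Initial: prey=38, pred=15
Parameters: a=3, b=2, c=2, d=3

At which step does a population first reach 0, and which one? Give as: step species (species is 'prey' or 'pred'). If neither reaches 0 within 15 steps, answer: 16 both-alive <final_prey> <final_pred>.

Step 1: prey: 38+11-11=38; pred: 15+11-4=22
Step 2: prey: 38+11-16=33; pred: 22+16-6=32
Step 3: prey: 33+9-21=21; pred: 32+21-9=44
Step 4: prey: 21+6-18=9; pred: 44+18-13=49
Step 5: prey: 9+2-8=3; pred: 49+8-14=43
Step 6: prey: 3+0-2=1; pred: 43+2-12=33
Step 7: prey: 1+0-0=1; pred: 33+0-9=24
Step 8: prey: 1+0-0=1; pred: 24+0-7=17
Step 9: prey: 1+0-0=1; pred: 17+0-5=12
Step 10: prey: 1+0-0=1; pred: 12+0-3=9
Step 11: prey: 1+0-0=1; pred: 9+0-2=7
Step 12: prey: 1+0-0=1; pred: 7+0-2=5
Step 13: prey: 1+0-0=1; pred: 5+0-1=4
Step 14: prey: 1+0-0=1; pred: 4+0-1=3
Step 15: prey: 1+0-0=1; pred: 3+0-0=3
No extinction within 15 steps

Answer: 16 both-alive 1 3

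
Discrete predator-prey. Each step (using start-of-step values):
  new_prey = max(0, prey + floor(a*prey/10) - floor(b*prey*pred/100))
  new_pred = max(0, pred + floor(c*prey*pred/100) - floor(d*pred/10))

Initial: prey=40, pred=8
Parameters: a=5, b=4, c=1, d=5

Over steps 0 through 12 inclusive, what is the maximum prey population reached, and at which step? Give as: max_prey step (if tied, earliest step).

Step 1: prey: 40+20-12=48; pred: 8+3-4=7
Step 2: prey: 48+24-13=59; pred: 7+3-3=7
Step 3: prey: 59+29-16=72; pred: 7+4-3=8
Step 4: prey: 72+36-23=85; pred: 8+5-4=9
Step 5: prey: 85+42-30=97; pred: 9+7-4=12
Step 6: prey: 97+48-46=99; pred: 12+11-6=17
Step 7: prey: 99+49-67=81; pred: 17+16-8=25
Step 8: prey: 81+40-81=40; pred: 25+20-12=33
Step 9: prey: 40+20-52=8; pred: 33+13-16=30
Step 10: prey: 8+4-9=3; pred: 30+2-15=17
Step 11: prey: 3+1-2=2; pred: 17+0-8=9
Step 12: prey: 2+1-0=3; pred: 9+0-4=5
Max prey = 99 at step 6

Answer: 99 6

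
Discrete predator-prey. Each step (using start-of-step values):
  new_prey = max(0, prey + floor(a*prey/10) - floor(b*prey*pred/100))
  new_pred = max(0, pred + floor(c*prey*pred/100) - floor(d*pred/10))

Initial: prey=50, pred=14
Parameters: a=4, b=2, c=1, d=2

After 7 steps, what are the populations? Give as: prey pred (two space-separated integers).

Step 1: prey: 50+20-14=56; pred: 14+7-2=19
Step 2: prey: 56+22-21=57; pred: 19+10-3=26
Step 3: prey: 57+22-29=50; pred: 26+14-5=35
Step 4: prey: 50+20-35=35; pred: 35+17-7=45
Step 5: prey: 35+14-31=18; pred: 45+15-9=51
Step 6: prey: 18+7-18=7; pred: 51+9-10=50
Step 7: prey: 7+2-7=2; pred: 50+3-10=43

Answer: 2 43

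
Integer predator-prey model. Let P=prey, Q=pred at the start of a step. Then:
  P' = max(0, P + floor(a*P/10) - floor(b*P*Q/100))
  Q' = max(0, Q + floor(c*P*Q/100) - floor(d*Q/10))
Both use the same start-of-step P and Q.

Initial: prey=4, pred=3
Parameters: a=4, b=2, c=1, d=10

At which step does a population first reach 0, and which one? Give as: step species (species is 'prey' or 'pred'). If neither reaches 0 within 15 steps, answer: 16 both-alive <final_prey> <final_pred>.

Answer: 1 pred

Derivation:
Step 1: prey: 4+1-0=5; pred: 3+0-3=0
First extinction: pred at step 1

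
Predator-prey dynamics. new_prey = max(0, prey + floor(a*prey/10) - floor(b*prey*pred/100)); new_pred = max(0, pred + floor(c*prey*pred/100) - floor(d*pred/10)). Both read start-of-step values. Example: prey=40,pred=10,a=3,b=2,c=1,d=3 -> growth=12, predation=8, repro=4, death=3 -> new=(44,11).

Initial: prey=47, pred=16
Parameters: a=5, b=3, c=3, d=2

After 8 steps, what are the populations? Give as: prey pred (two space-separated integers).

Step 1: prey: 47+23-22=48; pred: 16+22-3=35
Step 2: prey: 48+24-50=22; pred: 35+50-7=78
Step 3: prey: 22+11-51=0; pred: 78+51-15=114
Step 4: prey: 0+0-0=0; pred: 114+0-22=92
Step 5: prey: 0+0-0=0; pred: 92+0-18=74
Step 6: prey: 0+0-0=0; pred: 74+0-14=60
Step 7: prey: 0+0-0=0; pred: 60+0-12=48
Step 8: prey: 0+0-0=0; pred: 48+0-9=39

Answer: 0 39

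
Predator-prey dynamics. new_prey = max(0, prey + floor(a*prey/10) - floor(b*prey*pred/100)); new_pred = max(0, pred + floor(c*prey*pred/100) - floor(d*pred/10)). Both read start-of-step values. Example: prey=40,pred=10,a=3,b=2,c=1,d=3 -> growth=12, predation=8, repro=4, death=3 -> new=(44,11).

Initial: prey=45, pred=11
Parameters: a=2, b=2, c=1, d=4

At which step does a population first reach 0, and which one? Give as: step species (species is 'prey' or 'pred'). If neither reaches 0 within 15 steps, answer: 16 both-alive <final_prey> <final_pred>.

Step 1: prey: 45+9-9=45; pred: 11+4-4=11
Steps 2-15: state stable at prey=45, pred=11 (no change)
No extinction within 15 steps

Answer: 16 both-alive 45 11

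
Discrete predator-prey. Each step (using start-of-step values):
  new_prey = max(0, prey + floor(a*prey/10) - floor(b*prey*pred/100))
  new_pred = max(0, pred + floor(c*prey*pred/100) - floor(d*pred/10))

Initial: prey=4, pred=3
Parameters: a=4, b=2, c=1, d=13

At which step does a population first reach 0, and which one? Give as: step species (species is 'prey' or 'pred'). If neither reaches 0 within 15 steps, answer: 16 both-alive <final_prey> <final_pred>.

Step 1: prey: 4+1-0=5; pred: 3+0-3=0
First extinction: pred at step 1

Answer: 1 pred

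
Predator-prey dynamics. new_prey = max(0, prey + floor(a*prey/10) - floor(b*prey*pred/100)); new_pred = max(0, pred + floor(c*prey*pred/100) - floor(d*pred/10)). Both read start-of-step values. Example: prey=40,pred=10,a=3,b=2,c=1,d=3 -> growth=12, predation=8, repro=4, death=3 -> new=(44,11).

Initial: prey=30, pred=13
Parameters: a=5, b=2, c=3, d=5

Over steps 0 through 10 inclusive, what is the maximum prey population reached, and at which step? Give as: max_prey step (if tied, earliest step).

Answer: 44 2

Derivation:
Step 1: prey: 30+15-7=38; pred: 13+11-6=18
Step 2: prey: 38+19-13=44; pred: 18+20-9=29
Step 3: prey: 44+22-25=41; pred: 29+38-14=53
Step 4: prey: 41+20-43=18; pred: 53+65-26=92
Step 5: prey: 18+9-33=0; pred: 92+49-46=95
Step 6: prey: 0+0-0=0; pred: 95+0-47=48
Step 7: prey: 0+0-0=0; pred: 48+0-24=24
Step 8: prey: 0+0-0=0; pred: 24+0-12=12
Step 9: prey: 0+0-0=0; pred: 12+0-6=6
Step 10: prey: 0+0-0=0; pred: 6+0-3=3
Max prey = 44 at step 2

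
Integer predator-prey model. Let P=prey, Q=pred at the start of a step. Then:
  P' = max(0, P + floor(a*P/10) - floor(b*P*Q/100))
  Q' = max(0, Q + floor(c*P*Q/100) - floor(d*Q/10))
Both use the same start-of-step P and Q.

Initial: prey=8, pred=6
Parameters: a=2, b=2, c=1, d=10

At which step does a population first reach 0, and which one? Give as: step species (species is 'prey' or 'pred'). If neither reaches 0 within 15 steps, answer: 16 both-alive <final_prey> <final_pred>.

Step 1: prey: 8+1-0=9; pred: 6+0-6=0
First extinction: pred at step 1

Answer: 1 pred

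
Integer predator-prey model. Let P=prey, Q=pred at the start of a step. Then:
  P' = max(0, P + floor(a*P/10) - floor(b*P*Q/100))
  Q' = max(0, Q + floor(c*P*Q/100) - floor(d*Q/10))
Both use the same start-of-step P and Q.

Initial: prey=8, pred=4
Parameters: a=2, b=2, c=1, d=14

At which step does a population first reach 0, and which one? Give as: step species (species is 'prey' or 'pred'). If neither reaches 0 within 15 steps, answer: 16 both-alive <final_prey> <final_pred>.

Step 1: prey: 8+1-0=9; pred: 4+0-5=0
First extinction: pred at step 1

Answer: 1 pred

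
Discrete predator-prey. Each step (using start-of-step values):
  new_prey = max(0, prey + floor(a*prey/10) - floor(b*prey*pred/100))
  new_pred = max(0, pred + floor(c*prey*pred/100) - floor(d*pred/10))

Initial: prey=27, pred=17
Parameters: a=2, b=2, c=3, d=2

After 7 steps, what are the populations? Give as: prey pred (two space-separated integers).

Step 1: prey: 27+5-9=23; pred: 17+13-3=27
Step 2: prey: 23+4-12=15; pred: 27+18-5=40
Step 3: prey: 15+3-12=6; pred: 40+18-8=50
Step 4: prey: 6+1-6=1; pred: 50+9-10=49
Step 5: prey: 1+0-0=1; pred: 49+1-9=41
Step 6: prey: 1+0-0=1; pred: 41+1-8=34
Step 7: prey: 1+0-0=1; pred: 34+1-6=29

Answer: 1 29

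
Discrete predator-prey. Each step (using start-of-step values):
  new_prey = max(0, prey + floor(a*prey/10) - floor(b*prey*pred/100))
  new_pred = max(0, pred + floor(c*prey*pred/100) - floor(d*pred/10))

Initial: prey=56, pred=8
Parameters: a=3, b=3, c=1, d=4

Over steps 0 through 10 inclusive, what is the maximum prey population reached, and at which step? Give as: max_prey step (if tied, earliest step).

Step 1: prey: 56+16-13=59; pred: 8+4-3=9
Step 2: prey: 59+17-15=61; pred: 9+5-3=11
Step 3: prey: 61+18-20=59; pred: 11+6-4=13
Step 4: prey: 59+17-23=53; pred: 13+7-5=15
Step 5: prey: 53+15-23=45; pred: 15+7-6=16
Step 6: prey: 45+13-21=37; pred: 16+7-6=17
Step 7: prey: 37+11-18=30; pred: 17+6-6=17
Step 8: prey: 30+9-15=24; pred: 17+5-6=16
Step 9: prey: 24+7-11=20; pred: 16+3-6=13
Step 10: prey: 20+6-7=19; pred: 13+2-5=10
Max prey = 61 at step 2

Answer: 61 2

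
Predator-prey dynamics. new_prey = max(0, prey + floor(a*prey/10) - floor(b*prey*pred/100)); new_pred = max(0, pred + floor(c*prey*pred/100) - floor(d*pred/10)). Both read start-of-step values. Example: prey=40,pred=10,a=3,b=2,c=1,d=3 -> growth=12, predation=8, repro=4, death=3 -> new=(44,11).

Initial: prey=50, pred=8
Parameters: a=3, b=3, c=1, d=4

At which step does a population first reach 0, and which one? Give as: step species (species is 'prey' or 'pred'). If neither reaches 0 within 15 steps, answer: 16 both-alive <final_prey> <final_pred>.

Step 1: prey: 50+15-12=53; pred: 8+4-3=9
Step 2: prey: 53+15-14=54; pred: 9+4-3=10
Step 3: prey: 54+16-16=54; pred: 10+5-4=11
Step 4: prey: 54+16-17=53; pred: 11+5-4=12
Step 5: prey: 53+15-19=49; pred: 12+6-4=14
Step 6: prey: 49+14-20=43; pred: 14+6-5=15
Step 7: prey: 43+12-19=36; pred: 15+6-6=15
Step 8: prey: 36+10-16=30; pred: 15+5-6=14
Step 9: prey: 30+9-12=27; pred: 14+4-5=13
Step 10: prey: 27+8-10=25; pred: 13+3-5=11
Step 11: prey: 25+7-8=24; pred: 11+2-4=9
Step 12: prey: 24+7-6=25; pred: 9+2-3=8
Step 13: prey: 25+7-6=26; pred: 8+2-3=7
Step 14: prey: 26+7-5=28; pred: 7+1-2=6
Step 15: prey: 28+8-5=31; pred: 6+1-2=5
No extinction within 15 steps

Answer: 16 both-alive 31 5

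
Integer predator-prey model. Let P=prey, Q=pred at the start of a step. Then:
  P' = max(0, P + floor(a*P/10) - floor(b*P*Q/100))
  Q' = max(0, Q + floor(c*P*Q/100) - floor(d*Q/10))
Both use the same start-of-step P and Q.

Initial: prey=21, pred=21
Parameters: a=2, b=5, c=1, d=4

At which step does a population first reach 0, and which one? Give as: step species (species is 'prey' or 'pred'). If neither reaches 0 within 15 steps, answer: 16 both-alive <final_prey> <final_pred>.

Answer: 16 both-alive 1 2

Derivation:
Step 1: prey: 21+4-22=3; pred: 21+4-8=17
Step 2: prey: 3+0-2=1; pred: 17+0-6=11
Step 3: prey: 1+0-0=1; pred: 11+0-4=7
Step 4: prey: 1+0-0=1; pred: 7+0-2=5
Step 5: prey: 1+0-0=1; pred: 5+0-2=3
Step 6: prey: 1+0-0=1; pred: 3+0-1=2
Step 7: prey: 1+0-0=1; pred: 2+0-0=2
Steps 8-15: state stable at prey=1, pred=2 (no change)
No extinction within 15 steps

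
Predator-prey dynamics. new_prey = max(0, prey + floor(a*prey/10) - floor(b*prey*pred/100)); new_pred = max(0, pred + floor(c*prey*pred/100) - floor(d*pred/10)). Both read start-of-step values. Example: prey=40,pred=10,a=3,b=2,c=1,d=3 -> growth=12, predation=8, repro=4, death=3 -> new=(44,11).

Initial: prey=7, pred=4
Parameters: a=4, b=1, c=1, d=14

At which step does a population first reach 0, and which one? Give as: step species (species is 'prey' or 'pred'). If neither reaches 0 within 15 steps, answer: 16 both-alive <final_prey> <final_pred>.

Answer: 1 pred

Derivation:
Step 1: prey: 7+2-0=9; pred: 4+0-5=0
First extinction: pred at step 1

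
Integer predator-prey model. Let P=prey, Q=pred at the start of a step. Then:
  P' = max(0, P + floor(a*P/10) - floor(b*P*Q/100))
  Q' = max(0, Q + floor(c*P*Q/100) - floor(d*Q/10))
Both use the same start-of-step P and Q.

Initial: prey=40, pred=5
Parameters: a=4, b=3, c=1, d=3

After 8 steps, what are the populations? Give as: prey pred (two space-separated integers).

Step 1: prey: 40+16-6=50; pred: 5+2-1=6
Step 2: prey: 50+20-9=61; pred: 6+3-1=8
Step 3: prey: 61+24-14=71; pred: 8+4-2=10
Step 4: prey: 71+28-21=78; pred: 10+7-3=14
Step 5: prey: 78+31-32=77; pred: 14+10-4=20
Step 6: prey: 77+30-46=61; pred: 20+15-6=29
Step 7: prey: 61+24-53=32; pred: 29+17-8=38
Step 8: prey: 32+12-36=8; pred: 38+12-11=39

Answer: 8 39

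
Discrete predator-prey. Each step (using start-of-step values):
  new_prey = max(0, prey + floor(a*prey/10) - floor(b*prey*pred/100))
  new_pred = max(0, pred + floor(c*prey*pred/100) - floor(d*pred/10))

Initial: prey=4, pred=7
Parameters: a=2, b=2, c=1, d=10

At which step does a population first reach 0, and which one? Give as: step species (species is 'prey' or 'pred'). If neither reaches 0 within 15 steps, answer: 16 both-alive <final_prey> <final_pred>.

Answer: 1 pred

Derivation:
Step 1: prey: 4+0-0=4; pred: 7+0-7=0
First extinction: pred at step 1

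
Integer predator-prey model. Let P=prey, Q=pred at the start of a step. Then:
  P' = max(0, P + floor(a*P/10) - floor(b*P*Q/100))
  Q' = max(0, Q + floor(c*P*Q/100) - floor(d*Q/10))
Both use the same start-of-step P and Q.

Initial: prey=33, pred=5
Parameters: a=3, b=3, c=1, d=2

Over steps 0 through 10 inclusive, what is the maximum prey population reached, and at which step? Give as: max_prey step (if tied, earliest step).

Step 1: prey: 33+9-4=38; pred: 5+1-1=5
Step 2: prey: 38+11-5=44; pred: 5+1-1=5
Step 3: prey: 44+13-6=51; pred: 5+2-1=6
Step 4: prey: 51+15-9=57; pred: 6+3-1=8
Step 5: prey: 57+17-13=61; pred: 8+4-1=11
Step 6: prey: 61+18-20=59; pred: 11+6-2=15
Step 7: prey: 59+17-26=50; pred: 15+8-3=20
Step 8: prey: 50+15-30=35; pred: 20+10-4=26
Step 9: prey: 35+10-27=18; pred: 26+9-5=30
Step 10: prey: 18+5-16=7; pred: 30+5-6=29
Max prey = 61 at step 5

Answer: 61 5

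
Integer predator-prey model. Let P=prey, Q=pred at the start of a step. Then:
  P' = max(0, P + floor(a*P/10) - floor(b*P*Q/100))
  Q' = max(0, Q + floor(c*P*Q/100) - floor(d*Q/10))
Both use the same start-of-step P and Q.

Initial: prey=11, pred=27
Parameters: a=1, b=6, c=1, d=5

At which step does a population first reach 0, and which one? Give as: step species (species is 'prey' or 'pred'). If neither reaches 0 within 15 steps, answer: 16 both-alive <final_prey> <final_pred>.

Answer: 1 prey

Derivation:
Step 1: prey: 11+1-17=0; pred: 27+2-13=16
First extinction: prey at step 1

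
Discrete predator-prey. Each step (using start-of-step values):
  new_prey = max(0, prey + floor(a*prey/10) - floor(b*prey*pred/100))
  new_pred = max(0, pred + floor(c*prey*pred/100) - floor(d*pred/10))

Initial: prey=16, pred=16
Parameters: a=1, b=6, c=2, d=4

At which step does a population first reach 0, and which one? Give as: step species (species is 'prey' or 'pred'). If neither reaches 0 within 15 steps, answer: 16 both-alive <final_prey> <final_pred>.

Step 1: prey: 16+1-15=2; pred: 16+5-6=15
Step 2: prey: 2+0-1=1; pred: 15+0-6=9
Step 3: prey: 1+0-0=1; pred: 9+0-3=6
Step 4: prey: 1+0-0=1; pred: 6+0-2=4
Step 5: prey: 1+0-0=1; pred: 4+0-1=3
Step 6: prey: 1+0-0=1; pred: 3+0-1=2
Step 7: prey: 1+0-0=1; pred: 2+0-0=2
Steps 8-15: state stable at prey=1, pred=2 (no change)
No extinction within 15 steps

Answer: 16 both-alive 1 2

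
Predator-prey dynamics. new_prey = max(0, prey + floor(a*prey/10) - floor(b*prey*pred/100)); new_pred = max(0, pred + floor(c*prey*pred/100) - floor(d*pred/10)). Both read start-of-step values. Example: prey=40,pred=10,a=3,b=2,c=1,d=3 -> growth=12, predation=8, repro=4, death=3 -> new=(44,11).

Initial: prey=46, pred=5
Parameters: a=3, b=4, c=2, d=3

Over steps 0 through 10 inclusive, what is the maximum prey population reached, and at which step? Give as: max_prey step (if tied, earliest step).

Step 1: prey: 46+13-9=50; pred: 5+4-1=8
Step 2: prey: 50+15-16=49; pred: 8+8-2=14
Step 3: prey: 49+14-27=36; pred: 14+13-4=23
Step 4: prey: 36+10-33=13; pred: 23+16-6=33
Step 5: prey: 13+3-17=0; pred: 33+8-9=32
Step 6: prey: 0+0-0=0; pred: 32+0-9=23
Step 7: prey: 0+0-0=0; pred: 23+0-6=17
Step 8: prey: 0+0-0=0; pred: 17+0-5=12
Step 9: prey: 0+0-0=0; pred: 12+0-3=9
Step 10: prey: 0+0-0=0; pred: 9+0-2=7
Max prey = 50 at step 1

Answer: 50 1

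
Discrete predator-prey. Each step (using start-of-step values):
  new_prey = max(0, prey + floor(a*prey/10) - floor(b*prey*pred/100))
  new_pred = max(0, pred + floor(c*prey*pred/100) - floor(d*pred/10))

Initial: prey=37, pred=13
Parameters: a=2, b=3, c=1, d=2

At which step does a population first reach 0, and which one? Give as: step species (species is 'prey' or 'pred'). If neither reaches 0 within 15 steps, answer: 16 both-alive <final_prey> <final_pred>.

Step 1: prey: 37+7-14=30; pred: 13+4-2=15
Step 2: prey: 30+6-13=23; pred: 15+4-3=16
Step 3: prey: 23+4-11=16; pred: 16+3-3=16
Step 4: prey: 16+3-7=12; pred: 16+2-3=15
Step 5: prey: 12+2-5=9; pred: 15+1-3=13
Step 6: prey: 9+1-3=7; pred: 13+1-2=12
Step 7: prey: 7+1-2=6; pred: 12+0-2=10
Step 8: prey: 6+1-1=6; pred: 10+0-2=8
Step 9: prey: 6+1-1=6; pred: 8+0-1=7
Step 10: prey: 6+1-1=6; pred: 7+0-1=6
Step 11: prey: 6+1-1=6; pred: 6+0-1=5
Step 12: prey: 6+1-0=7; pred: 5+0-1=4
Step 13: prey: 7+1-0=8; pred: 4+0-0=4
Step 14: prey: 8+1-0=9; pred: 4+0-0=4
Step 15: prey: 9+1-1=9; pred: 4+0-0=4
No extinction within 15 steps

Answer: 16 both-alive 9 4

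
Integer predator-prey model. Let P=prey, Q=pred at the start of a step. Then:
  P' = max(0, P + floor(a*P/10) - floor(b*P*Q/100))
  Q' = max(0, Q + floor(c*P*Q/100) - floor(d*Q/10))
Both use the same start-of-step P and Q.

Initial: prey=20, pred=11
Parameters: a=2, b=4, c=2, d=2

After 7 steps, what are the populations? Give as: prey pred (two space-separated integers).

Answer: 1 9

Derivation:
Step 1: prey: 20+4-8=16; pred: 11+4-2=13
Step 2: prey: 16+3-8=11; pred: 13+4-2=15
Step 3: prey: 11+2-6=7; pred: 15+3-3=15
Step 4: prey: 7+1-4=4; pred: 15+2-3=14
Step 5: prey: 4+0-2=2; pred: 14+1-2=13
Step 6: prey: 2+0-1=1; pred: 13+0-2=11
Step 7: prey: 1+0-0=1; pred: 11+0-2=9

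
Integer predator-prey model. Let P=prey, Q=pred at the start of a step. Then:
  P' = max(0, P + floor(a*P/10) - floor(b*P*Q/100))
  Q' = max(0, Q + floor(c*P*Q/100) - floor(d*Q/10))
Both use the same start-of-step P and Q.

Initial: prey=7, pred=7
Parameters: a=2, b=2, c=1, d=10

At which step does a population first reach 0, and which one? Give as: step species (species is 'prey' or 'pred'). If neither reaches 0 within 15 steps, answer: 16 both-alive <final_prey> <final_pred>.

Answer: 1 pred

Derivation:
Step 1: prey: 7+1-0=8; pred: 7+0-7=0
First extinction: pred at step 1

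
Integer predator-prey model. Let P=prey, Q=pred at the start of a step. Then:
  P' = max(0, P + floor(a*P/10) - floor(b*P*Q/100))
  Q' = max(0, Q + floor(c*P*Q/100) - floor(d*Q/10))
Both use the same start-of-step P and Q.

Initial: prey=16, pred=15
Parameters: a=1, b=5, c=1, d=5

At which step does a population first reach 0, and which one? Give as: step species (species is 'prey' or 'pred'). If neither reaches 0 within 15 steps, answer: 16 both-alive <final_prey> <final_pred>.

Answer: 16 both-alive 3 1

Derivation:
Step 1: prey: 16+1-12=5; pred: 15+2-7=10
Step 2: prey: 5+0-2=3; pred: 10+0-5=5
Step 3: prey: 3+0-0=3; pred: 5+0-2=3
Step 4: prey: 3+0-0=3; pred: 3+0-1=2
Step 5: prey: 3+0-0=3; pred: 2+0-1=1
Step 6: prey: 3+0-0=3; pred: 1+0-0=1
Steps 7-15: state stable at prey=3, pred=1 (no change)
No extinction within 15 steps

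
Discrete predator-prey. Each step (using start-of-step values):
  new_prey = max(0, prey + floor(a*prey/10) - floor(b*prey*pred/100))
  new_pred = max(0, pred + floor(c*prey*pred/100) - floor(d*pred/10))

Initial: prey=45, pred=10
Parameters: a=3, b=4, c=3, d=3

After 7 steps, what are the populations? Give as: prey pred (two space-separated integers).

Step 1: prey: 45+13-18=40; pred: 10+13-3=20
Step 2: prey: 40+12-32=20; pred: 20+24-6=38
Step 3: prey: 20+6-30=0; pred: 38+22-11=49
Step 4: prey: 0+0-0=0; pred: 49+0-14=35
Step 5: prey: 0+0-0=0; pred: 35+0-10=25
Step 6: prey: 0+0-0=0; pred: 25+0-7=18
Step 7: prey: 0+0-0=0; pred: 18+0-5=13

Answer: 0 13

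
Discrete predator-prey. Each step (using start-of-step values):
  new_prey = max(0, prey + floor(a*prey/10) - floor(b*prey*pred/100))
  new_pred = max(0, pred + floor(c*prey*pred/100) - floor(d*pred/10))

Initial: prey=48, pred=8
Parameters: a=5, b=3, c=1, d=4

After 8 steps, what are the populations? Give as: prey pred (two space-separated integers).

Answer: 0 36

Derivation:
Step 1: prey: 48+24-11=61; pred: 8+3-3=8
Step 2: prey: 61+30-14=77; pred: 8+4-3=9
Step 3: prey: 77+38-20=95; pred: 9+6-3=12
Step 4: prey: 95+47-34=108; pred: 12+11-4=19
Step 5: prey: 108+54-61=101; pred: 19+20-7=32
Step 6: prey: 101+50-96=55; pred: 32+32-12=52
Step 7: prey: 55+27-85=0; pred: 52+28-20=60
Step 8: prey: 0+0-0=0; pred: 60+0-24=36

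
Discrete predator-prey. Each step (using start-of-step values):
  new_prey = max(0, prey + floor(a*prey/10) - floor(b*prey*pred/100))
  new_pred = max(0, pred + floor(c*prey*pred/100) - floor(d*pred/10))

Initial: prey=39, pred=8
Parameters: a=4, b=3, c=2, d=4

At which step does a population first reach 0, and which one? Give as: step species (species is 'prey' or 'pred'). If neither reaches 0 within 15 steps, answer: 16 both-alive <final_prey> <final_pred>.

Step 1: prey: 39+15-9=45; pred: 8+6-3=11
Step 2: prey: 45+18-14=49; pred: 11+9-4=16
Step 3: prey: 49+19-23=45; pred: 16+15-6=25
Step 4: prey: 45+18-33=30; pred: 25+22-10=37
Step 5: prey: 30+12-33=9; pred: 37+22-14=45
Step 6: prey: 9+3-12=0; pred: 45+8-18=35
First extinction: prey at step 6

Answer: 6 prey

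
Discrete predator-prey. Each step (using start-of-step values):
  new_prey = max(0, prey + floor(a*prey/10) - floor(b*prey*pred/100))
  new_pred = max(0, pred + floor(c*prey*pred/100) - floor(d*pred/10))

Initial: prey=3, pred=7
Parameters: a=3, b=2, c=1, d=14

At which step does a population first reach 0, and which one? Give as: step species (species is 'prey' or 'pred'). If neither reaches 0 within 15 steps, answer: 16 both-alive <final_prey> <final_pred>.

Answer: 1 pred

Derivation:
Step 1: prey: 3+0-0=3; pred: 7+0-9=0
First extinction: pred at step 1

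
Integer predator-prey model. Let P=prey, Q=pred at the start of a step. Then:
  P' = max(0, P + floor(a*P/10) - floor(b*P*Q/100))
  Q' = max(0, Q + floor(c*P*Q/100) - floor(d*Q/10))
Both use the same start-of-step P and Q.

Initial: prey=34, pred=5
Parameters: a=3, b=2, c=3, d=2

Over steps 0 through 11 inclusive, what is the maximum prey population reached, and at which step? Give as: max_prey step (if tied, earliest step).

Answer: 46 2

Derivation:
Step 1: prey: 34+10-3=41; pred: 5+5-1=9
Step 2: prey: 41+12-7=46; pred: 9+11-1=19
Step 3: prey: 46+13-17=42; pred: 19+26-3=42
Step 4: prey: 42+12-35=19; pred: 42+52-8=86
Step 5: prey: 19+5-32=0; pred: 86+49-17=118
Step 6: prey: 0+0-0=0; pred: 118+0-23=95
Step 7: prey: 0+0-0=0; pred: 95+0-19=76
Step 8: prey: 0+0-0=0; pred: 76+0-15=61
Step 9: prey: 0+0-0=0; pred: 61+0-12=49
Step 10: prey: 0+0-0=0; pred: 49+0-9=40
Step 11: prey: 0+0-0=0; pred: 40+0-8=32
Max prey = 46 at step 2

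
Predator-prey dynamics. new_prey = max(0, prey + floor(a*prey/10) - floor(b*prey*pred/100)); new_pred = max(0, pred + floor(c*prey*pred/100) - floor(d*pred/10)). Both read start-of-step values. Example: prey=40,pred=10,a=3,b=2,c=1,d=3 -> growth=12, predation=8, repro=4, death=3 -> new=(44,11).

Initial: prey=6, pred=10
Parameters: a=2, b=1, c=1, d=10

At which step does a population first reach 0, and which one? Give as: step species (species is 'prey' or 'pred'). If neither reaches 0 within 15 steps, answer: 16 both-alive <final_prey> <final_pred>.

Answer: 1 pred

Derivation:
Step 1: prey: 6+1-0=7; pred: 10+0-10=0
First extinction: pred at step 1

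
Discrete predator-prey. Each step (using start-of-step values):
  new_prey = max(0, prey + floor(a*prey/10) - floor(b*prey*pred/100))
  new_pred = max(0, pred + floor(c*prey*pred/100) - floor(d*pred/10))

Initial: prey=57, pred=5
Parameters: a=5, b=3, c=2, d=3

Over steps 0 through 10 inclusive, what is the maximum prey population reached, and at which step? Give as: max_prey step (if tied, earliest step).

Answer: 95 2

Derivation:
Step 1: prey: 57+28-8=77; pred: 5+5-1=9
Step 2: prey: 77+38-20=95; pred: 9+13-2=20
Step 3: prey: 95+47-57=85; pred: 20+38-6=52
Step 4: prey: 85+42-132=0; pred: 52+88-15=125
Step 5: prey: 0+0-0=0; pred: 125+0-37=88
Step 6: prey: 0+0-0=0; pred: 88+0-26=62
Step 7: prey: 0+0-0=0; pred: 62+0-18=44
Step 8: prey: 0+0-0=0; pred: 44+0-13=31
Step 9: prey: 0+0-0=0; pred: 31+0-9=22
Step 10: prey: 0+0-0=0; pred: 22+0-6=16
Max prey = 95 at step 2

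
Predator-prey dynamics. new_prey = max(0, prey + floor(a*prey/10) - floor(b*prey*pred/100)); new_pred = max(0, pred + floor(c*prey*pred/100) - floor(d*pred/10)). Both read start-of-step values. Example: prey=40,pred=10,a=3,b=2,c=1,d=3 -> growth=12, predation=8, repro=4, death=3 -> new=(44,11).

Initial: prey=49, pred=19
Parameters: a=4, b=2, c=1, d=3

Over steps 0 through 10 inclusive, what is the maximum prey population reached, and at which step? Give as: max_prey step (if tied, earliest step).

Answer: 50 1

Derivation:
Step 1: prey: 49+19-18=50; pred: 19+9-5=23
Step 2: prey: 50+20-23=47; pred: 23+11-6=28
Step 3: prey: 47+18-26=39; pred: 28+13-8=33
Step 4: prey: 39+15-25=29; pred: 33+12-9=36
Step 5: prey: 29+11-20=20; pred: 36+10-10=36
Step 6: prey: 20+8-14=14; pred: 36+7-10=33
Step 7: prey: 14+5-9=10; pred: 33+4-9=28
Step 8: prey: 10+4-5=9; pred: 28+2-8=22
Step 9: prey: 9+3-3=9; pred: 22+1-6=17
Step 10: prey: 9+3-3=9; pred: 17+1-5=13
Max prey = 50 at step 1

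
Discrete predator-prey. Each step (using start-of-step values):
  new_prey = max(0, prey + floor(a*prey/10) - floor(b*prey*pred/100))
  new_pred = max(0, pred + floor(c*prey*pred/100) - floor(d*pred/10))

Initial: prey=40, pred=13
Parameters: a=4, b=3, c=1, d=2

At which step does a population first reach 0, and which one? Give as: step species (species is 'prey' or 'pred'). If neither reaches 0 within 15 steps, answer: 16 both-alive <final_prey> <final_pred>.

Answer: 16 both-alive 13 5

Derivation:
Step 1: prey: 40+16-15=41; pred: 13+5-2=16
Step 2: prey: 41+16-19=38; pred: 16+6-3=19
Step 3: prey: 38+15-21=32; pred: 19+7-3=23
Step 4: prey: 32+12-22=22; pred: 23+7-4=26
Step 5: prey: 22+8-17=13; pred: 26+5-5=26
Step 6: prey: 13+5-10=8; pred: 26+3-5=24
Step 7: prey: 8+3-5=6; pred: 24+1-4=21
Step 8: prey: 6+2-3=5; pred: 21+1-4=18
Step 9: prey: 5+2-2=5; pred: 18+0-3=15
Step 10: prey: 5+2-2=5; pred: 15+0-3=12
Step 11: prey: 5+2-1=6; pred: 12+0-2=10
Step 12: prey: 6+2-1=7; pred: 10+0-2=8
Step 13: prey: 7+2-1=8; pred: 8+0-1=7
Step 14: prey: 8+3-1=10; pred: 7+0-1=6
Step 15: prey: 10+4-1=13; pred: 6+0-1=5
No extinction within 15 steps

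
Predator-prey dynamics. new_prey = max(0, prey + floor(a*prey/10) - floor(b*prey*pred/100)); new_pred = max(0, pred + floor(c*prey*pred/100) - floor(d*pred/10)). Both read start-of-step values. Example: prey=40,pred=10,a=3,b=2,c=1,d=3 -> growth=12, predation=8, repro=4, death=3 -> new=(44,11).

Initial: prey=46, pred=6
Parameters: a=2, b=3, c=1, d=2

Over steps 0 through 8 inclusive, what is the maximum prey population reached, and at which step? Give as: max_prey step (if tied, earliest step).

Step 1: prey: 46+9-8=47; pred: 6+2-1=7
Step 2: prey: 47+9-9=47; pred: 7+3-1=9
Step 3: prey: 47+9-12=44; pred: 9+4-1=12
Step 4: prey: 44+8-15=37; pred: 12+5-2=15
Step 5: prey: 37+7-16=28; pred: 15+5-3=17
Step 6: prey: 28+5-14=19; pred: 17+4-3=18
Step 7: prey: 19+3-10=12; pred: 18+3-3=18
Step 8: prey: 12+2-6=8; pred: 18+2-3=17
Max prey = 47 at step 1

Answer: 47 1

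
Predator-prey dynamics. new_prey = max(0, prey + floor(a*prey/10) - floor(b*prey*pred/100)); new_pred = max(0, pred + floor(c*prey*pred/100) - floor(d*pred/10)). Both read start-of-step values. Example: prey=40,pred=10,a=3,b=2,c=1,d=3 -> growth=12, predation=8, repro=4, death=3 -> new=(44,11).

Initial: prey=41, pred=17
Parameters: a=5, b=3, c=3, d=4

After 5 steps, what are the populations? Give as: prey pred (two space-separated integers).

Answer: 0 27

Derivation:
Step 1: prey: 41+20-20=41; pred: 17+20-6=31
Step 2: prey: 41+20-38=23; pred: 31+38-12=57
Step 3: prey: 23+11-39=0; pred: 57+39-22=74
Step 4: prey: 0+0-0=0; pred: 74+0-29=45
Step 5: prey: 0+0-0=0; pred: 45+0-18=27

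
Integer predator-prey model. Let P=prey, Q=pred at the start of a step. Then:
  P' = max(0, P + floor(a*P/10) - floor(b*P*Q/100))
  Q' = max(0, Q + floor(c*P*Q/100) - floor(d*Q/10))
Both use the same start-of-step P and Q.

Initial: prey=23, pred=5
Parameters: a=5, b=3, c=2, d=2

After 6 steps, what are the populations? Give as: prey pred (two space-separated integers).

Step 1: prey: 23+11-3=31; pred: 5+2-1=6
Step 2: prey: 31+15-5=41; pred: 6+3-1=8
Step 3: prey: 41+20-9=52; pred: 8+6-1=13
Step 4: prey: 52+26-20=58; pred: 13+13-2=24
Step 5: prey: 58+29-41=46; pred: 24+27-4=47
Step 6: prey: 46+23-64=5; pred: 47+43-9=81

Answer: 5 81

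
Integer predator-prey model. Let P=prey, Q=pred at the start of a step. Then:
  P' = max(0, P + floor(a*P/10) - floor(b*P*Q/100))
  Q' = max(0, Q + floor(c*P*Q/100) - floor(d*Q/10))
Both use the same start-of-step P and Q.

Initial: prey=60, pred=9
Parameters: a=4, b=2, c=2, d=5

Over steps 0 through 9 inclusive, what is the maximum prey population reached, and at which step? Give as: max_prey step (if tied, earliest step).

Step 1: prey: 60+24-10=74; pred: 9+10-4=15
Step 2: prey: 74+29-22=81; pred: 15+22-7=30
Step 3: prey: 81+32-48=65; pred: 30+48-15=63
Step 4: prey: 65+26-81=10; pred: 63+81-31=113
Step 5: prey: 10+4-22=0; pred: 113+22-56=79
Step 6: prey: 0+0-0=0; pred: 79+0-39=40
Step 7: prey: 0+0-0=0; pred: 40+0-20=20
Step 8: prey: 0+0-0=0; pred: 20+0-10=10
Step 9: prey: 0+0-0=0; pred: 10+0-5=5
Max prey = 81 at step 2

Answer: 81 2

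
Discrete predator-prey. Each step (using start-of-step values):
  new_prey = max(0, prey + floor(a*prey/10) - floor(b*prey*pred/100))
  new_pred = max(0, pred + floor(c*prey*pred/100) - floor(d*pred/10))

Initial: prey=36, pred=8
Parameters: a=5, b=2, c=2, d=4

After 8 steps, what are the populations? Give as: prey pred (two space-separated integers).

Step 1: prey: 36+18-5=49; pred: 8+5-3=10
Step 2: prey: 49+24-9=64; pred: 10+9-4=15
Step 3: prey: 64+32-19=77; pred: 15+19-6=28
Step 4: prey: 77+38-43=72; pred: 28+43-11=60
Step 5: prey: 72+36-86=22; pred: 60+86-24=122
Step 6: prey: 22+11-53=0; pred: 122+53-48=127
Step 7: prey: 0+0-0=0; pred: 127+0-50=77
Step 8: prey: 0+0-0=0; pred: 77+0-30=47

Answer: 0 47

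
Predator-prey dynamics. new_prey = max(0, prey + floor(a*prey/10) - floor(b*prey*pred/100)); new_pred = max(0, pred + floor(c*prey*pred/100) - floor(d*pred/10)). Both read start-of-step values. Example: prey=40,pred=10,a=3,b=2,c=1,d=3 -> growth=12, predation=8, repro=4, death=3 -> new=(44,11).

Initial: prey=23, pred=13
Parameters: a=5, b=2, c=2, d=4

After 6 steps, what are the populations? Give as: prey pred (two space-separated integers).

Step 1: prey: 23+11-5=29; pred: 13+5-5=13
Step 2: prey: 29+14-7=36; pred: 13+7-5=15
Step 3: prey: 36+18-10=44; pred: 15+10-6=19
Step 4: prey: 44+22-16=50; pred: 19+16-7=28
Step 5: prey: 50+25-28=47; pred: 28+28-11=45
Step 6: prey: 47+23-42=28; pred: 45+42-18=69

Answer: 28 69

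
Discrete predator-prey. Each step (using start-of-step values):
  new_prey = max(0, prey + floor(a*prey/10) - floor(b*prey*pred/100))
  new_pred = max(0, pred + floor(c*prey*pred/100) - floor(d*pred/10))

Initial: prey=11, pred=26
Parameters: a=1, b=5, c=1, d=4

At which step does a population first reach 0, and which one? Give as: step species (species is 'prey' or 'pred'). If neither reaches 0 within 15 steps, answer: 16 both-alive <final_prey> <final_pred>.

Step 1: prey: 11+1-14=0; pred: 26+2-10=18
First extinction: prey at step 1

Answer: 1 prey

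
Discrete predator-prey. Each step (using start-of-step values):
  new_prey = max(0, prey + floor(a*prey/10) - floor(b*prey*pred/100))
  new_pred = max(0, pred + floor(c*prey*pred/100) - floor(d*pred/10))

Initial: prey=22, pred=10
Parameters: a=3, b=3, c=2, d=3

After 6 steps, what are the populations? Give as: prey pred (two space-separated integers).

Answer: 12 16

Derivation:
Step 1: prey: 22+6-6=22; pred: 10+4-3=11
Step 2: prey: 22+6-7=21; pred: 11+4-3=12
Step 3: prey: 21+6-7=20; pred: 12+5-3=14
Step 4: prey: 20+6-8=18; pred: 14+5-4=15
Step 5: prey: 18+5-8=15; pred: 15+5-4=16
Step 6: prey: 15+4-7=12; pred: 16+4-4=16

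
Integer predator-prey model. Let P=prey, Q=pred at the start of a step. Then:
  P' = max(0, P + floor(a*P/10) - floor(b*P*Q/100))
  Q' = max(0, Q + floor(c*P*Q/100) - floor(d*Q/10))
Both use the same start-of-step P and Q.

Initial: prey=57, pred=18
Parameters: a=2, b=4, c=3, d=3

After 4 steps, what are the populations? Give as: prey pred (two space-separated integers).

Answer: 0 33

Derivation:
Step 1: prey: 57+11-41=27; pred: 18+30-5=43
Step 2: prey: 27+5-46=0; pred: 43+34-12=65
Step 3: prey: 0+0-0=0; pred: 65+0-19=46
Step 4: prey: 0+0-0=0; pred: 46+0-13=33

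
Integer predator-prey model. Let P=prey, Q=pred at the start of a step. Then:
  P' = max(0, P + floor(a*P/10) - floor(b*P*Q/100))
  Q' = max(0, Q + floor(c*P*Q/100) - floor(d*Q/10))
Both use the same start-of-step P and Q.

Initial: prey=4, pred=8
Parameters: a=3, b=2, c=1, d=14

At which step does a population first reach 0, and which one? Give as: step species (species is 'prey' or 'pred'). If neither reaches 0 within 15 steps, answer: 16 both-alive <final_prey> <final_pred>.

Step 1: prey: 4+1-0=5; pred: 8+0-11=0
First extinction: pred at step 1

Answer: 1 pred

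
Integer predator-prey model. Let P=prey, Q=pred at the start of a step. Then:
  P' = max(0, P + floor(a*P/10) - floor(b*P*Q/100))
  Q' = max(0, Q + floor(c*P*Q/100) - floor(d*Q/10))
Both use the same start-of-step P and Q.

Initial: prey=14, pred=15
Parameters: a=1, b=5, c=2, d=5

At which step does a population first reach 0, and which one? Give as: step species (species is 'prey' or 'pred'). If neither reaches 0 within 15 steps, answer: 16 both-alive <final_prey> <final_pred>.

Answer: 16 both-alive 2 1

Derivation:
Step 1: prey: 14+1-10=5; pred: 15+4-7=12
Step 2: prey: 5+0-3=2; pred: 12+1-6=7
Step 3: prey: 2+0-0=2; pred: 7+0-3=4
Step 4: prey: 2+0-0=2; pred: 4+0-2=2
Step 5: prey: 2+0-0=2; pred: 2+0-1=1
Step 6: prey: 2+0-0=2; pred: 1+0-0=1
Steps 7-15: state stable at prey=2, pred=1 (no change)
No extinction within 15 steps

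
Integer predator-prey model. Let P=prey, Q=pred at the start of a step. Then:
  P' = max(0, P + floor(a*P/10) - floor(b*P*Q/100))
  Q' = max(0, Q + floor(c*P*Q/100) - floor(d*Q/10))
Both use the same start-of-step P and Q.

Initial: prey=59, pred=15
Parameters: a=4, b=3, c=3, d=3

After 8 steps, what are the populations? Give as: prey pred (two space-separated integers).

Answer: 0 19

Derivation:
Step 1: prey: 59+23-26=56; pred: 15+26-4=37
Step 2: prey: 56+22-62=16; pred: 37+62-11=88
Step 3: prey: 16+6-42=0; pred: 88+42-26=104
Step 4: prey: 0+0-0=0; pred: 104+0-31=73
Step 5: prey: 0+0-0=0; pred: 73+0-21=52
Step 6: prey: 0+0-0=0; pred: 52+0-15=37
Step 7: prey: 0+0-0=0; pred: 37+0-11=26
Step 8: prey: 0+0-0=0; pred: 26+0-7=19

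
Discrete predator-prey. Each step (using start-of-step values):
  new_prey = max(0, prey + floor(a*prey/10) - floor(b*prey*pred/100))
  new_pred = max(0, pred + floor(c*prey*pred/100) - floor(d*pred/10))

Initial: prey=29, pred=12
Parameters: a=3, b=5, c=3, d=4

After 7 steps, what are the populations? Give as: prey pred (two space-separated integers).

Answer: 1 3

Derivation:
Step 1: prey: 29+8-17=20; pred: 12+10-4=18
Step 2: prey: 20+6-18=8; pred: 18+10-7=21
Step 3: prey: 8+2-8=2; pred: 21+5-8=18
Step 4: prey: 2+0-1=1; pred: 18+1-7=12
Step 5: prey: 1+0-0=1; pred: 12+0-4=8
Step 6: prey: 1+0-0=1; pred: 8+0-3=5
Step 7: prey: 1+0-0=1; pred: 5+0-2=3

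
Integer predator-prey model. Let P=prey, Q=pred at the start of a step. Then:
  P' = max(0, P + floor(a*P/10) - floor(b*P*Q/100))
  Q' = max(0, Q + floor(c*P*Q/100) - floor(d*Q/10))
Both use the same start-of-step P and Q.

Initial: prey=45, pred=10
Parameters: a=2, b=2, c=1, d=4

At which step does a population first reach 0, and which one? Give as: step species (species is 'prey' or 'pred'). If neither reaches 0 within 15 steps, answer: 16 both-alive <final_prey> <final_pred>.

Answer: 16 both-alive 45 10

Derivation:
Step 1: prey: 45+9-9=45; pred: 10+4-4=10
Steps 2-15: state stable at prey=45, pred=10 (no change)
No extinction within 15 steps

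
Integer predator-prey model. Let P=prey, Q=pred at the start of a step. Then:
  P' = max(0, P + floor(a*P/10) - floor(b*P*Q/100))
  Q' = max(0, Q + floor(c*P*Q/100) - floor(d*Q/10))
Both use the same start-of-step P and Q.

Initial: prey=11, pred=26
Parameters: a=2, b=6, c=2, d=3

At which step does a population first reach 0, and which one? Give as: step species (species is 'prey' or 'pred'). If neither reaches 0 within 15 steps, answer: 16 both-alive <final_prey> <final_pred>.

Answer: 1 prey

Derivation:
Step 1: prey: 11+2-17=0; pred: 26+5-7=24
First extinction: prey at step 1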